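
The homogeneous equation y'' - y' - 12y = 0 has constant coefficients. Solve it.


Characteristic equation: r² - r - 12 = 0.
Factor: (r - 4)(r + 3) = 0 ⇒ r = 4, -3 (distinct real).
General solution: y = C₁e^(4x) + C₂e^(-3x).


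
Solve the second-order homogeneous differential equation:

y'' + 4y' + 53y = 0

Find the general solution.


Characteristic equation: r² + 4r + 53 = 0.
Discriminant is negative; roots r = -2 ± 7i (complex conjugate pair).
General solution uses e^(α x)(C₁ cos(β x) + C₂ sin(β x)): y = e^(-2x)(C₁cos(7x) + C₂sin(7x)).


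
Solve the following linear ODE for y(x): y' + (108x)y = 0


P(x) = 108x ⇒ μ = e^(54x²).
Q(x) = 0 so μ y is constant: y = Ce^(-54x²).


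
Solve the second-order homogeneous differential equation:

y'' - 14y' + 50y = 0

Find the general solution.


Characteristic equation: r² - 14r + 50 = 0.
Discriminant is negative; roots r = 7 ± 1i (complex conjugate pair).
General solution uses e^(α x)(C₁ cos(β x) + C₂ sin(β x)): y = e^(7x)(C₁cos(x) + C₂sin(x)).


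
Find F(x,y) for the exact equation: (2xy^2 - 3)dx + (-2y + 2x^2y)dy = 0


Check exactness: ∂M/∂y = 4xy and ∂N/∂x = 4xy; equal, so the equation is exact.
Integrate M with respect to x (treating y as constant): ∫M dx = x^2y^2 - 3x + h(y).
Differentiate w.r.t. y and set equal to N: the x-dependent terms already match, leaving h'(y) = -2y. Integrate: h(y) = -y^2.
So F(x,y) = -y^2 + x^2y^2 - 3x.
General solution: -y^2 + x^2y^2 - 3x = C.


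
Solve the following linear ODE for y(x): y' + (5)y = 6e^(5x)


P(x) = 5 ⇒ μ = e^(5x).
(μ y)' = 6e^(10x) ⇒ μ y = (6/10)e^(10x) + C.
Divide by μ: y = (3/5)e^(5x) + Ce^(-5x).


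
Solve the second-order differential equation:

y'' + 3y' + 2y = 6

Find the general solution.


Characteristic roots of r² + 3r + 2 = 0 are -2, -1.
y_h = C₁e^(-2x) + C₂e^(-x).
Constant forcing; try y_p = A. Then 2A = 6 ⇒ A = 3.
General solution: y = C₁e^(-2x) + C₂e^(-x) + 3.


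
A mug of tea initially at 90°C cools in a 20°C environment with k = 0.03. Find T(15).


Newton's law: dT/dt = -k(T - T_a) has solution T(t) = T_a + (T₀ - T_a)e^(-kt).
Plug in T_a = 20, T₀ = 90, k = 0.03, t = 15: T(15) = 20 + (70)e^(-0.45) ≈ 64.6°C.


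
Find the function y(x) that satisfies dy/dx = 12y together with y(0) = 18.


General solution of y' = 12y is y = Ce^(12x).
Apply y(0) = 18: C = 18.
Particular solution: y = 18e^(12x).


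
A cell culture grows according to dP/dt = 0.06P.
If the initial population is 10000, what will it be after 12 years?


The ODE dP/dt = 0.06P has solution P(t) = P(0)e^(0.06t).
Substitute P(0) = 10000 and t = 12: P(12) = 10000 e^(0.72) ≈ 20544.


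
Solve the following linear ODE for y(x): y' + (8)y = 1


P(x) = 8, Q(x) = 1; integrating factor μ = e^(8x).
(μ y)' = e^(8x) ⇒ μ y = (1/8)e^(8x) + C.
Divide by μ: y = 1/8 + Ce^(-8x).


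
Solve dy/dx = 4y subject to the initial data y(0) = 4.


General solution of y' = 4y is y = Ce^(4x).
Apply y(0) = 4: C = 4.
Particular solution: y = 4e^(4x).


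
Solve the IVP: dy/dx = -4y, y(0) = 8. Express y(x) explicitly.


General solution of y' = -4y is y = Ce^(-4x).
Apply y(0) = 8: C = 8.
Particular solution: y = 8e^(-4x).


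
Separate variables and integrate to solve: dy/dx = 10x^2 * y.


Separate variables: dy/y = 10x^2 dx.
Integrate: ln|y| = (10/3)x^3 + C₀.
Exponentiate: y = Ce^((10/3)x^3).


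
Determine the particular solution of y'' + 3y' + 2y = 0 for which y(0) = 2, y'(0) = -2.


Characteristic roots of r² + 3r + 2 = 0 are -2, -1.
General solution y = c₁ e^(-2x) + c₂ e^(-x).
Apply y(0) = 2: c₁ + c₂ = 2. Apply y'(0) = -2: -2 c₁ - 1 c₂ = -2.
Solve: c₁ = 0, c₂ = 2.
Particular solution: y = 0e^(-2x) + 2e^(-x).


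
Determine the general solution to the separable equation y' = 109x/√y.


Separate: √y dy = 109x dx.
Integrate: (2/3)y^(3/2) = (109/2)x² + C.


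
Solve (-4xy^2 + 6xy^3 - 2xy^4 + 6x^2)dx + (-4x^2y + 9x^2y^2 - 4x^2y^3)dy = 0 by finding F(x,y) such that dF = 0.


Check exactness: ∂M/∂y = -8xy + 18xy^2 - 8xy^3 and ∂N/∂x = -8xy + 18xy^2 - 8xy^3; equal, so the equation is exact.
Integrate M with respect to x (treating y as constant): ∫M dx = -2x^2y^2 + 3x^2y^3 - x^2y^4 + 2x^3 + h(y).
Differentiate w.r.t. y and set equal to N: all terms match, so h'(y) = 0 and h is a constant absorbed into C.
General solution: -2x^2y^2 + 3x^2y^3 - x^2y^4 + 2x^3 = C.


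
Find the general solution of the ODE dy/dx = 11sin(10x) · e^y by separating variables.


Separate: e^(-y) dy = 11sin(10x) dx.
Integrate: -e^(-y) = -(11/10)cos(10x) + C₀.
Rearrange: e^(-y) = (11/10)cos(10x) + C.


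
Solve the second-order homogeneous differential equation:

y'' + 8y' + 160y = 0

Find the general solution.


Characteristic equation: r² + 8r + 160 = 0.
Discriminant is negative; roots r = -4 ± 12i (complex conjugate pair).
General solution uses e^(α x)(C₁ cos(β x) + C₂ sin(β x)): y = e^(-4x)(C₁cos(12x) + C₂sin(12x)).


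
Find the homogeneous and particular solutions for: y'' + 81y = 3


Homogeneous part: r² + 81 = 0 ⇒ r = ±9i, so y_h = C₁cos(9x) + C₂sin(9x).
Try constant y_p = A; plug in: 81A = 3 ⇒ A = 1/27.
General solution: y = C₁cos(9x) + C₂sin(9x) + 1/27.


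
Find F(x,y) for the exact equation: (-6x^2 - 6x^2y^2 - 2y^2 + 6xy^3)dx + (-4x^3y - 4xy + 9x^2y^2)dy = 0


Check exactness: ∂M/∂y = -12x^2y - 4y + 18xy^2 and ∂N/∂x = -12x^2y - 4y + 18xy^2; equal, so the equation is exact.
Integrate M with respect to x (treating y as constant): ∫M dx = -2x^3 - 2x^3y^2 - 2xy^2 + 3x^2y^3 + h(y).
Differentiate w.r.t. y and set equal to N: all terms match, so h'(y) = 0 and h is a constant absorbed into C.
General solution: -2x^3 - 2x^3y^2 - 2xy^2 + 3x^2y^3 = C.


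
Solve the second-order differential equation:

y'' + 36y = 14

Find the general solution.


Homogeneous part: r² + 36 = 0 ⇒ r = ±6i, so y_h = C₁cos(6x) + C₂sin(6x).
Try constant y_p = A; plug in: 36A = 14 ⇒ A = 7/18.
General solution: y = C₁cos(6x) + C₂sin(6x) + 7/18.


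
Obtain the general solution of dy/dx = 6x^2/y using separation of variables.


Separate variables: y dy = 6x^2 dx.
Integrate both sides: y²/2 = 2x^3 + C₀.
Multiply by 2: y² = 4x^3 + C.


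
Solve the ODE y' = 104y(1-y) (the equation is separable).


Separate: dy/[y(1-y)] = 104 dx.
Partial fractions: 1/[y(1-y)] = 1/y + 1/(1-y).
Integrate: ln|y/(1-y)| = 104x + C₀.
Solve for y: y = 1/(1 + Ce^(-104x)).


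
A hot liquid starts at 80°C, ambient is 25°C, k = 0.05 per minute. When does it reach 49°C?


From T(t) = T_a + (T₀ - T_a)e^(-kt), set T(t) = 49:
(49 - 25) / (80 - 25) = e^(-0.05t), so t = -ln(0.436)/0.05 ≈ 16.6 minutes.


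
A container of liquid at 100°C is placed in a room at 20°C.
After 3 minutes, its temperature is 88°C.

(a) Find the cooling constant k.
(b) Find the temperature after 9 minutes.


Newton's law: T(t) = T_a + (T₀ - T_a)e^(-kt).
(a) Use T(3) = 88: (88 - 20)/(100 - 20) = e^(-k·3), so k = -ln(0.850)/3 ≈ 0.0542.
(b) Apply k to t = 9: T(9) = 20 + (80)e^(-0.488) ≈ 69.1°C.


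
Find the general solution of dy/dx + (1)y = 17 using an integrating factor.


P(x) = 1, Q(x) = 17; integrating factor μ = e^(x).
(μ y)' = 17e^(x) ⇒ μ y = 17e^(x) + C.
Divide by μ: y = 17 + Ce^(-x).


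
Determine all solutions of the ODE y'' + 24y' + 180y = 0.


Characteristic equation: r² + 24r + 180 = 0.
Discriminant is negative; roots r = -12 ± 6i (complex conjugate pair).
General solution uses e^(α x)(C₁ cos(β x) + C₂ sin(β x)): y = e^(-12x)(C₁cos(6x) + C₂sin(6x)).


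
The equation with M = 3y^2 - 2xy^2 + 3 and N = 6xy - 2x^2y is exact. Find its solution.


Check exactness: ∂M/∂y = 6y - 4xy and ∂N/∂x = 6y - 4xy; equal, so the equation is exact.
Integrate M with respect to x (treating y as constant): ∫M dx = 3xy^2 - x^2y^2 + 3x + h(y).
Differentiate w.r.t. y and set equal to N: all terms match, so h'(y) = 0 and h is a constant absorbed into C.
General solution: 3xy^2 - x^2y^2 + 3x = C.


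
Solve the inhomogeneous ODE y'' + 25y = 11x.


Homogeneous: r² + 25 = 0 ⇒ r = ±5i, y_h = C₁cos(5x) + C₂sin(5x).
Polynomial forcing; try y_p = Ax + B. Then y_p'' + 25 y_p = 25(Ax + B) = 11x, so B = 0 and A = 11/25.
General solution: y = C₁cos(5x) + C₂sin(5x) + (11/25)x.


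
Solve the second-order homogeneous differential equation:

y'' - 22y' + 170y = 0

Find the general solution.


Characteristic equation: r² - 22r + 170 = 0.
Discriminant is negative; roots r = 11 ± 7i (complex conjugate pair).
General solution uses e^(α x)(C₁ cos(β x) + C₂ sin(β x)): y = e^(11x)(C₁cos(7x) + C₂sin(7x)).


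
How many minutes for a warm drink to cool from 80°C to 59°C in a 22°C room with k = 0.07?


From T(t) = T_a + (T₀ - T_a)e^(-kt), set T(t) = 59:
(59 - 22) / (80 - 22) = e^(-0.07t), so t = -ln(0.638)/0.07 ≈ 6.4 minutes.


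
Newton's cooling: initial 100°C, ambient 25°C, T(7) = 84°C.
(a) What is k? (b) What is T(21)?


Newton's law: T(t) = T_a + (T₀ - T_a)e^(-kt).
(a) Use T(7) = 84: (84 - 25)/(100 - 25) = e^(-k·7), so k = -ln(0.787)/7 ≈ 0.0343.
(b) Apply k to t = 21: T(21) = 25 + (75)e^(-0.720) ≈ 61.5°C.


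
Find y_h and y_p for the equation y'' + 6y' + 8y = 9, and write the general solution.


Characteristic roots of r² + 6r + 8 = 0 are -4, -2.
y_h = C₁e^(-4x) + C₂e^(-2x).
Constant forcing; try y_p = A. Then 8A = 9 ⇒ A = 9/8.
General solution: y = C₁e^(-4x) + C₂e^(-2x) + 9/8.


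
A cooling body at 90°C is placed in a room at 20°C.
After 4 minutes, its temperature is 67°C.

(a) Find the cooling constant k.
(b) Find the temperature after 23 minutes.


Newton's law: T(t) = T_a + (T₀ - T_a)e^(-kt).
(a) Use T(4) = 67: (67 - 20)/(90 - 20) = e^(-k·4), so k = -ln(0.671)/4 ≈ 0.0996.
(b) Apply k to t = 23: T(23) = 20 + (70)e^(-2.290) ≈ 27.1°C.


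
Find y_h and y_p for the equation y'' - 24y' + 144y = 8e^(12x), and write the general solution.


Characteristic polynomial (r - 12)² = 0; repeated root r = 12.
y_h = (C₁ + C₂x)e^(12x). Forcing matches the repeated root (resonance), so try y_p = Ax² e^(12x).
Substitute and solve for A: 2A = 8, so A = 4.
General solution: y = (C₁ + C₂x + 4x²)e^(12x).


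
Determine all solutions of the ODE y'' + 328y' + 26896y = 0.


Characteristic equation: r² + 328r + 26896 = 0, i.e. (r + 164)² = 0.
Repeated root r = -164; include an x factor for the second linearly independent solution.
General solution: y = (C₁ + C₂x)e^(-164x).


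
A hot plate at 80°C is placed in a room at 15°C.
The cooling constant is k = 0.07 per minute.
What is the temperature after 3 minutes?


Newton's law: dT/dt = -k(T - T_a) has solution T(t) = T_a + (T₀ - T_a)e^(-kt).
Plug in T_a = 15, T₀ = 80, k = 0.07, t = 3: T(3) = 15 + (65)e^(-0.21) ≈ 67.7°C.


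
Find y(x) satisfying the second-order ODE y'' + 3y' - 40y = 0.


Characteristic equation: r² + 3r - 40 = 0.
Factor: (r + 8)(r - 5) = 0 ⇒ r = -8, 5 (distinct real).
General solution: y = C₁e^(-8x) + C₂e^(5x).


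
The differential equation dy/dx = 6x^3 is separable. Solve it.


Integrate both sides with respect to x: y = ∫ 6x^3 dx = (3/2)x^4 + C.


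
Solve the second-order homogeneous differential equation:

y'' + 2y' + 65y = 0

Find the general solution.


Characteristic equation: r² + 2r + 65 = 0.
Discriminant is negative; roots r = -1 ± 8i (complex conjugate pair).
General solution uses e^(α x)(C₁ cos(β x) + C₂ sin(β x)): y = e^(-x)(C₁cos(8x) + C₂sin(8x)).


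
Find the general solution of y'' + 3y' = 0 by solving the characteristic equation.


Characteristic equation: r² + 3r = 0.
Factor: (r - 0)(r + 3) = 0 ⇒ r = 0, -3 (distinct real).
General solution: y = C₁ + C₂e^(-3x).


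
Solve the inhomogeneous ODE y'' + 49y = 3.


Homogeneous part: r² + 49 = 0 ⇒ r = ±7i, so y_h = C₁cos(7x) + C₂sin(7x).
Try constant y_p = A; plug in: 49A = 3 ⇒ A = 3/49.
General solution: y = C₁cos(7x) + C₂sin(7x) + 3/49.


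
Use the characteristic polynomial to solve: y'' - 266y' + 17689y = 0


Characteristic equation: r² - 266r + 17689 = 0, i.e. (r - 133)² = 0.
Repeated root r = 133; include an x factor for the second linearly independent solution.
General solution: y = (C₁ + C₂x)e^(133x).


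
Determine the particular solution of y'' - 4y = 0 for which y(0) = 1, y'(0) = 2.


Characteristic roots of r² - 4 = 0 are 2, -2.
General solution y = c₁ e^(2x) + c₂ e^(-2x).
Apply y(0) = 1: c₁ + c₂ = 1. Apply y'(0) = 2: 2 c₁ - 2 c₂ = 2.
Solve: c₁ = 1, c₂ = 0.
Particular solution: y = e^(2x) + 0e^(-2x).


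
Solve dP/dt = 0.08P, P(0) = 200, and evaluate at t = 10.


The ODE dP/dt = 0.08P has solution P(t) = P(0)e^(0.08t).
Substitute P(0) = 200 and t = 10: P(10) = 200 e^(0.80) ≈ 445.


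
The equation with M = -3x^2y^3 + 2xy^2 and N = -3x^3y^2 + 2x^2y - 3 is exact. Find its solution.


Check exactness: ∂M/∂y = -9x^2y^2 + 4xy and ∂N/∂x = -9x^2y^2 + 4xy; equal, so the equation is exact.
Integrate M with respect to x (treating y as constant): ∫M dx = -x^3y^3 + x^2y^2 + h(y).
Differentiate w.r.t. y and set equal to N: the x-dependent terms already match, leaving h'(y) = -3. Integrate: h(y) = -3y.
So F(x,y) = -x^3y^3 + x^2y^2 - 3y.
General solution: -x^3y^3 + x^2y^2 - 3y = C.


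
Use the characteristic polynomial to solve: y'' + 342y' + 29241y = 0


Characteristic equation: r² + 342r + 29241 = 0, i.e. (r + 171)² = 0.
Repeated root r = -171; include an x factor for the second linearly independent solution.
General solution: y = (C₁ + C₂x)e^(-171x).


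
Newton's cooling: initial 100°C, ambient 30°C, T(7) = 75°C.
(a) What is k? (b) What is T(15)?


Newton's law: T(t) = T_a + (T₀ - T_a)e^(-kt).
(a) Use T(7) = 75: (75 - 30)/(100 - 30) = e^(-k·7), so k = -ln(0.643)/7 ≈ 0.0631.
(b) Apply k to t = 15: T(15) = 30 + (70)e^(-0.947) ≈ 57.2°C.


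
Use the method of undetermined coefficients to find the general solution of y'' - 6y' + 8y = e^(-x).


Characteristic roots of r² - 6r + 8 = 0 are 4, 2.
y_h = C₁e^(4x) + C₂e^(2x).
Forcing exponent -1 is not a characteristic root; try y_p = Ae^(-x).
Substitute: A·(1 + (-6)·-1 + (8)) = A·15 = 1, so A = 1/15.
General solution: y = C₁e^(4x) + C₂e^(2x) + (1/15)e^(-x).


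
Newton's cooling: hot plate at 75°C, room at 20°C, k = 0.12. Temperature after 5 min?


Newton's law: dT/dt = -k(T - T_a) has solution T(t) = T_a + (T₀ - T_a)e^(-kt).
Plug in T_a = 20, T₀ = 75, k = 0.12, t = 5: T(5) = 20 + (55)e^(-0.60) ≈ 50.2°C.


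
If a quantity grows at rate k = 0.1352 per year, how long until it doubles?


Exponential growth: P(t) = P₀ e^(0.1352t). Set P(t)/P₀ = 2: e^(0.1352t) = 2.
Solve: t = ln(2)/0.1352 ≈ 5.13 years.


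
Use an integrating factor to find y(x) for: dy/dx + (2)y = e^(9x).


P(x) = 2 ⇒ μ = e^(2x).
(μ y)' = e^(11x) ⇒ μ y = e^(11x)/11 + C.
Divide by μ: y = (1/11)e^(9x) + Ce^(-2x).


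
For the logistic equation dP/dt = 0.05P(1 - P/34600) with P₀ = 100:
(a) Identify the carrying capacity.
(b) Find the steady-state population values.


Logistic ODE dP/dt = 0.05P(1 - P/34600) has equilibria where dP/dt = 0, i.e. P = 0 or P = 34600.
The coefficient (1 - P/K) = 0 when P = K, identifying K = 34600 as the carrying capacity.
(a) K = 34600; (b) equilibria P = 0 and P = 34600.


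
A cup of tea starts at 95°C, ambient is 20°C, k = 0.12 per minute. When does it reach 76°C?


From T(t) = T_a + (T₀ - T_a)e^(-kt), set T(t) = 76:
(76 - 20) / (95 - 20) = e^(-0.12t), so t = -ln(0.747)/0.12 ≈ 2.4 minutes.


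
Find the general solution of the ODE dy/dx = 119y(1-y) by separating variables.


Separate: dy/[y(1-y)] = 119 dx.
Partial fractions: 1/[y(1-y)] = 1/y + 1/(1-y).
Integrate: ln|y/(1-y)| = 119x + C₀.
Solve for y: y = 1/(1 + Ce^(-119x)).


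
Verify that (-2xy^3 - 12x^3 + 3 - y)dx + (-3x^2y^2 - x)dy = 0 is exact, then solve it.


Check exactness: ∂M/∂y = -6xy^2 - 1 and ∂N/∂x = -6xy^2 - 1; equal, so the equation is exact.
Integrate M with respect to x (treating y as constant): ∫M dx = -x^2y^3 - 3x^4 + 3x - xy + h(y).
Differentiate w.r.t. y and set equal to N: all terms match, so h'(y) = 0 and h is a constant absorbed into C.
General solution: -x^2y^3 - 3x^4 + 3x - xy = C.


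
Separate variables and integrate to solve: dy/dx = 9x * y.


Separate variables: dy/y = 9x dx.
Integrate: ln|y| = (9/2)x^2 + C₀.
Exponentiate: y = Ce^((9/2)x^2).


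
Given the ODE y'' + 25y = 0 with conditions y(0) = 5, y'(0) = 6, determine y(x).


Characteristic roots of r² + 25 = 0 are ±5i, so y = C₁cos(5x) + C₂sin(5x).
Apply y(0) = 5: C₁ = 5. Differentiate and apply y'(0) = 6: 5·C₂ = 6, so C₂ = 6/5.
Particular solution: y = 5cos(5x) + (6/5)sin(5x).


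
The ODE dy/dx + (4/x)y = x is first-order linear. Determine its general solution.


P(x) = 4/x ⇒ μ = x^4.
(x^4 y)' = x^5 ⇒ x^4 y = x^6/(6) + C.
Solve for y: y = (1/6)x^2 + C/x^4.


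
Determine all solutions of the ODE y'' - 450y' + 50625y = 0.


Characteristic equation: r² - 450r + 50625 = 0, i.e. (r - 225)² = 0.
Repeated root r = 225; include an x factor for the second linearly independent solution.
General solution: y = (C₁ + C₂x)e^(225x).


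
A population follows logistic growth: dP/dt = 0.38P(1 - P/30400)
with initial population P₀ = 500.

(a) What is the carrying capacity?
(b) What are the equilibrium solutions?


Logistic ODE dP/dt = 0.38P(1 - P/30400) has equilibria where dP/dt = 0, i.e. P = 0 or P = 30400.
The coefficient (1 - P/K) = 0 when P = K, identifying K = 30400 as the carrying capacity.
(a) K = 30400; (b) equilibria P = 0 and P = 30400.


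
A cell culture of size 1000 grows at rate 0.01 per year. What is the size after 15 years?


The ODE dP/dt = 0.01P has solution P(t) = P(0)e^(0.01t).
Substitute P(0) = 1000 and t = 15: P(15) = 1000 e^(0.15) ≈ 1162.


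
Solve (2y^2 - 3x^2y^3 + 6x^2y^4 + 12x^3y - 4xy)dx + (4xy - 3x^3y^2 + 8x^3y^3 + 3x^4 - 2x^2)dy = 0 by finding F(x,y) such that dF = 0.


Check exactness: ∂M/∂y = 4y - 9x^2y^2 + 24x^2y^3 + 12x^3 - 4x and ∂N/∂x = 4y - 9x^2y^2 + 24x^2y^3 + 12x^3 - 4x; equal, so the equation is exact.
Integrate M with respect to x (treating y as constant): ∫M dx = 2xy^2 - x^3y^3 + 2x^3y^4 + 3x^4y - 2x^2y + h(y).
Differentiate w.r.t. y and set equal to N: all terms match, so h'(y) = 0 and h is a constant absorbed into C.
General solution: 2xy^2 - x^3y^3 + 2x^3y^4 + 3x^4y - 2x^2y = C.


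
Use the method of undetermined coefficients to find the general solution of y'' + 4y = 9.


Homogeneous part: r² + 4 = 0 ⇒ r = ±2i, so y_h = C₁cos(2x) + C₂sin(2x).
Try constant y_p = A; plug in: 4A = 9 ⇒ A = 9/4.
General solution: y = C₁cos(2x) + C₂sin(2x) + 9/4.


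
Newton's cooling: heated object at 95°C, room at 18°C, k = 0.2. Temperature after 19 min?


Newton's law: dT/dt = -k(T - T_a) has solution T(t) = T_a + (T₀ - T_a)e^(-kt).
Plug in T_a = 18, T₀ = 95, k = 0.2, t = 19: T(19) = 18 + (77)e^(-3.80) ≈ 19.7°C.


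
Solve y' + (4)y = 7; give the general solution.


P(x) = 4, Q(x) = 7; integrating factor μ = e^(4x).
(μ y)' = 7e^(4x) ⇒ μ y = (7/4)e^(4x) + C.
Divide by μ: y = 7/4 + Ce^(-4x).


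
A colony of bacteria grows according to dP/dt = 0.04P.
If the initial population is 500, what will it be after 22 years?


The ODE dP/dt = 0.04P has solution P(t) = P(0)e^(0.04t).
Substitute P(0) = 500 and t = 22: P(22) = 500 e^(0.88) ≈ 1205.


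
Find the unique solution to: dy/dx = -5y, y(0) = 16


General solution of y' = -5y is y = Ce^(-5x).
Apply y(0) = 16: C = 16.
Particular solution: y = 16e^(-5x).


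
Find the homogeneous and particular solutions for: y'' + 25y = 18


Homogeneous part: r² + 25 = 0 ⇒ r = ±5i, so y_h = C₁cos(5x) + C₂sin(5x).
Try constant y_p = A; plug in: 25A = 18 ⇒ A = 18/25.
General solution: y = C₁cos(5x) + C₂sin(5x) + 18/25.


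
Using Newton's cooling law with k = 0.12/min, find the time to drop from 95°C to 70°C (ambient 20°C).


From T(t) = T_a + (T₀ - T_a)e^(-kt), set T(t) = 70:
(70 - 20) / (95 - 20) = e^(-0.12t), so t = -ln(0.667)/0.12 ≈ 3.4 minutes.


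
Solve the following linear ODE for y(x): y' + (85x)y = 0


P(x) = 85x ⇒ μ = e^((85/2)x²).
Q(x) = 0 so μ y is constant: y = Ce^(-(85/2)x²).


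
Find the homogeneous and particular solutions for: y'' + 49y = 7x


Homogeneous: r² + 49 = 0 ⇒ r = ±7i, y_h = C₁cos(7x) + C₂sin(7x).
Polynomial forcing; try y_p = Ax + B. Then y_p'' + 49 y_p = 49(Ax + B) = 7x, so B = 0 and A = 1/7.
General solution: y = C₁cos(7x) + C₂sin(7x) + (1/7)x.


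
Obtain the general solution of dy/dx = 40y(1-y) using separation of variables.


Separate: dy/[y(1-y)] = 40 dx.
Partial fractions: 1/[y(1-y)] = 1/y + 1/(1-y).
Integrate: ln|y/(1-y)| = 40x + C₀.
Solve for y: y = 1/(1 + Ce^(-40x)).


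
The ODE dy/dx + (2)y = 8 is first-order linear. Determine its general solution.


P(x) = 2, Q(x) = 8; integrating factor μ = e^(2x).
(μ y)' = 8e^(2x) ⇒ μ y = 4e^(2x) + C.
Divide by μ: y = 4 + Ce^(-2x).


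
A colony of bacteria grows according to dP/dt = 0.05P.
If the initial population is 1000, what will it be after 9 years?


The ODE dP/dt = 0.05P has solution P(t) = P(0)e^(0.05t).
Substitute P(0) = 1000 and t = 9: P(9) = 1000 e^(0.45) ≈ 1568.


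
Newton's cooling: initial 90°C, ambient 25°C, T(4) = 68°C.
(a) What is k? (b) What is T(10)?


Newton's law: T(t) = T_a + (T₀ - T_a)e^(-kt).
(a) Use T(4) = 68: (68 - 25)/(90 - 25) = e^(-k·4), so k = -ln(0.662)/4 ≈ 0.1033.
(b) Apply k to t = 10: T(10) = 25 + (65)e^(-1.033) ≈ 48.1°C.


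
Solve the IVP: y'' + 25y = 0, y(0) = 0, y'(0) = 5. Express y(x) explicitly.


Characteristic roots of r² + 25 = 0 are ±5i, so y = C₁cos(5x) + C₂sin(5x).
Apply y(0) = 0: C₁ = 0. Differentiate and apply y'(0) = 5: 5·C₂ = 5, so C₂ = 1.
Particular solution: y = sin(5x).


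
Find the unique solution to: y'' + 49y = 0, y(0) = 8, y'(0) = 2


Characteristic roots of r² + 49 = 0 are ±7i, so y = C₁cos(7x) + C₂sin(7x).
Apply y(0) = 8: C₁ = 8. Differentiate and apply y'(0) = 2: 7·C₂ = 2, so C₂ = 2/7.
Particular solution: y = 8cos(7x) + (2/7)sin(7x).


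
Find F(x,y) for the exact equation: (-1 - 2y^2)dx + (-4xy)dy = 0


Check exactness: ∂M/∂y = -4y and ∂N/∂x = -4y; equal, so the equation is exact.
Integrate M with respect to x (treating y as constant): ∫M dx = -x - 2xy^2 + h(y).
Differentiate w.r.t. y and set equal to N: all terms match, so h'(y) = 0 and h is a constant absorbed into C.
General solution: -x - 2xy^2 = C.


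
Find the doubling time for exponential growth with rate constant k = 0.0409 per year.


Exponential growth: P(t) = P₀ e^(0.0409t). Set P(t)/P₀ = 2: e^(0.0409t) = 2.
Solve: t = ln(2)/0.0409 ≈ 16.95 years.


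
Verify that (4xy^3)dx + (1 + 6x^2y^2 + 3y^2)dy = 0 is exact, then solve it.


Check exactness: ∂M/∂y = 12xy^2 and ∂N/∂x = 12xy^2; equal, so the equation is exact.
Integrate M with respect to x (treating y as constant): ∫M dx = 2x^2y^3 + h(y).
Differentiate w.r.t. y and set equal to N: the x-dependent terms already match, leaving h'(y) = 1 + 3y^2. Integrate: h(y) = y + y^3.
So F(x,y) = y + 2x^2y^3 + y^3.
General solution: y + 2x^2y^3 + y^3 = C.


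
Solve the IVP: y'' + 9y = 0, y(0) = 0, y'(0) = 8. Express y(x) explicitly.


Characteristic roots of r² + 9 = 0 are ±3i, so y = C₁cos(3x) + C₂sin(3x).
Apply y(0) = 0: C₁ = 0. Differentiate and apply y'(0) = 8: 3·C₂ = 8, so C₂ = 8/3.
Particular solution: y = (8/3)sin(3x).


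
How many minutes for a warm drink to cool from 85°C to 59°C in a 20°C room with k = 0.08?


From T(t) = T_a + (T₀ - T_a)e^(-kt), set T(t) = 59:
(59 - 20) / (85 - 20) = e^(-0.08t), so t = -ln(0.600)/0.08 ≈ 6.4 minutes.


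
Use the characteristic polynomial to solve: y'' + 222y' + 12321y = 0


Characteristic equation: r² + 222r + 12321 = 0, i.e. (r + 111)² = 0.
Repeated root r = -111; include an x factor for the second linearly independent solution.
General solution: y = (C₁ + C₂x)e^(-111x).


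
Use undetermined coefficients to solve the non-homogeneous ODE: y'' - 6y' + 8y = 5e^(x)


Characteristic roots of r² - 6r + 8 = 0 are 4, 2.
y_h = C₁e^(4x) + C₂e^(2x).
Forcing exponent 1 is not a characteristic root; try y_p = Ae^(x).
Substitute: A·(1 + (-6)·1 + (8)) = A·3 = 5, so A = 5/3.
General solution: y = C₁e^(4x) + C₂e^(2x) + (5/3)e^(x).


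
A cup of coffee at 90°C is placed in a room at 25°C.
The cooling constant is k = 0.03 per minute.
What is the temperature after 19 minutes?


Newton's law: dT/dt = -k(T - T_a) has solution T(t) = T_a + (T₀ - T_a)e^(-kt).
Plug in T_a = 25, T₀ = 90, k = 0.03, t = 19: T(19) = 25 + (65)e^(-0.57) ≈ 61.8°C.


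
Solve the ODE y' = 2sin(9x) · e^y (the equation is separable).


Separate: e^(-y) dy = 2sin(9x) dx.
Integrate: -e^(-y) = -(2/9)cos(9x) + C₀.
Rearrange: e^(-y) = (2/9)cos(9x) + C.


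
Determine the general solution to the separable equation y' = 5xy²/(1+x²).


Separate: dy/y² = 5x/(1+x²) dx.
Integrate LHS: ∫ dy/y² = -1/y.
Integrate RHS via u = 1+x²: (5/2)ln(1+x²) + C.
Result: -1/y = (5/2)ln(1+x²) + C.


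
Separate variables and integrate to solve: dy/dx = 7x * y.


Separate variables: dy/y = 7x dx.
Integrate: ln|y| = (7/2)x^2 + C₀.
Exponentiate: y = Ce^((7/2)x^2).


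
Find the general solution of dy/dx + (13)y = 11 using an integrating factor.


P(x) = 13, Q(x) = 11; integrating factor μ = e^(13x).
(μ y)' = 11e^(13x) ⇒ μ y = (11/13)e^(13x) + C.
Divide by μ: y = 11/13 + Ce^(-13x).


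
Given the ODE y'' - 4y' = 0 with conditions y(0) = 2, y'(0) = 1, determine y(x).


Characteristic roots of r² - 4r = 0 are 4, 0.
General solution y = c₁ e^(4x) + c₂.
Apply y(0) = 2: c₁ + c₂ = 2. Apply y'(0) = 1: 4 c₁ + 0 c₂ = 1.
Solve: c₁ = 1/4, c₂ = 7/4.
Particular solution: y = (1/4)e^(4x) + 7/4.


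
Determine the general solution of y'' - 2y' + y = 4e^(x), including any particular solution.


Characteristic polynomial (r - 1)² = 0; repeated root r = 1.
y_h = (C₁ + C₂x)e^(x). Forcing matches the repeated root (resonance), so try y_p = Ax² e^(x).
Substitute and solve for A: 2A = 4, so A = 2.
General solution: y = (C₁ + C₂x + 2x²)e^(x).


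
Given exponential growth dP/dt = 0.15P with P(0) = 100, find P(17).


The ODE dP/dt = 0.15P has solution P(t) = P(0)e^(0.15t).
Substitute P(0) = 100 and t = 17: P(17) = 100 e^(2.55) ≈ 1281.


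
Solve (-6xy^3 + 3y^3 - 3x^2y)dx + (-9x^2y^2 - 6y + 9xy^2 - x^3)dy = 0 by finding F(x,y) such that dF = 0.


Check exactness: ∂M/∂y = -18xy^2 + 9y^2 - 3x^2 and ∂N/∂x = -18xy^2 + 9y^2 - 3x^2; equal, so the equation is exact.
Integrate M with respect to x (treating y as constant): ∫M dx = -3x^2y^3 + 3xy^3 - x^3y + h(y).
Differentiate w.r.t. y and set equal to N: the x-dependent terms already match, leaving h'(y) = -6y. Integrate: h(y) = -3y^2.
So F(x,y) = -3x^2y^3 - 3y^2 + 3xy^3 - x^3y.
General solution: -3x^2y^3 - 3y^2 + 3xy^3 - x^3y = C.


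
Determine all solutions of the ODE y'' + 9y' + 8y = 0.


Characteristic equation: r² + 9r + 8 = 0.
Factor: (r + 8)(r + 1) = 0 ⇒ r = -8, -1 (distinct real).
General solution: y = C₁e^(-8x) + C₂e^(-x).


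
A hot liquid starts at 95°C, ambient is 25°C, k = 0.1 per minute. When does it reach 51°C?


From T(t) = T_a + (T₀ - T_a)e^(-kt), set T(t) = 51:
(51 - 25) / (95 - 25) = e^(-0.1t), so t = -ln(0.371)/0.1 ≈ 9.9 minutes.


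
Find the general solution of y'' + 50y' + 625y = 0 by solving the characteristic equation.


Characteristic equation: r² + 50r + 625 = 0, i.e. (r + 25)² = 0.
Repeated root r = -25; include an x factor for the second linearly independent solution.
General solution: y = (C₁ + C₂x)e^(-25x).


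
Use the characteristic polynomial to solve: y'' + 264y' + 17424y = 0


Characteristic equation: r² + 264r + 17424 = 0, i.e. (r + 132)² = 0.
Repeated root r = -132; include an x factor for the second linearly independent solution.
General solution: y = (C₁ + C₂x)e^(-132x).


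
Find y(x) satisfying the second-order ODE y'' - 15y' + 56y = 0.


Characteristic equation: r² - 15r + 56 = 0.
Factor: (r - 7)(r - 8) = 0 ⇒ r = 7, 8 (distinct real).
General solution: y = C₁e^(7x) + C₂e^(8x).


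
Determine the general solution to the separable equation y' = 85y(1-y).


Separate: dy/[y(1-y)] = 85 dx.
Partial fractions: 1/[y(1-y)] = 1/y + 1/(1-y).
Integrate: ln|y/(1-y)| = 85x + C₀.
Solve for y: y = 1/(1 + Ce^(-85x)).


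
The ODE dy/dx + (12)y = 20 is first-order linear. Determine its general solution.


P(x) = 12, Q(x) = 20; integrating factor μ = e^(12x).
(μ y)' = 20e^(12x) ⇒ μ y = (5/3)e^(12x) + C.
Divide by μ: y = 5/3 + Ce^(-12x).


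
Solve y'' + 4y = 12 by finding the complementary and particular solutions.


Homogeneous part: r² + 4 = 0 ⇒ r = ±2i, so y_h = C₁cos(2x) + C₂sin(2x).
Try constant y_p = A; plug in: 4A = 12 ⇒ A = 3.
General solution: y = C₁cos(2x) + C₂sin(2x) + 3.


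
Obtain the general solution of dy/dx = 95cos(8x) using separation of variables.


g(y) = 1, so integrate directly: y = ∫ 95cos(8x) dx = (95/8)sin(8x) + C.


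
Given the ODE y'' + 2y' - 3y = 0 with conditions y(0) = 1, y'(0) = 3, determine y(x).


Characteristic roots of r² + 2r - 3 = 0 are -3, 1.
General solution y = c₁ e^(-3x) + c₂ e^(x).
Apply y(0) = 1: c₁ + c₂ = 1. Apply y'(0) = 3: -3 c₁ + 1 c₂ = 3.
Solve: c₁ = -1/2, c₂ = 3/2.
Particular solution: y = -(1/2)e^(-3x) + (3/2)e^(x).


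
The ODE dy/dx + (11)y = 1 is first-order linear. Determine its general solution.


P(x) = 11, Q(x) = 1; integrating factor μ = e^(11x).
(μ y)' = e^(11x) ⇒ μ y = (1/11)e^(11x) + C.
Divide by μ: y = 1/11 + Ce^(-11x).


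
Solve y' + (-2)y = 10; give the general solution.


P(x) = -2 ⇒ μ = e^(-2x).
(μ y)' = 10e^(-2x) ⇒ μ y = -5e^(-2x) + C.
Divide by μ: y = -5 + Ce^(2x).


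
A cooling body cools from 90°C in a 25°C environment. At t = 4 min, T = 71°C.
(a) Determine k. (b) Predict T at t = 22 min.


Newton's law: T(t) = T_a + (T₀ - T_a)e^(-kt).
(a) Use T(4) = 71: (71 - 25)/(90 - 25) = e^(-k·4), so k = -ln(0.708)/4 ≈ 0.0864.
(b) Apply k to t = 22: T(22) = 25 + (65)e^(-1.902) ≈ 34.7°C.


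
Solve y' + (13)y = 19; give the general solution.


P(x) = 13, Q(x) = 19; integrating factor μ = e^(13x).
(μ y)' = 19e^(13x) ⇒ μ y = (19/13)e^(13x) + C.
Divide by μ: y = 19/13 + Ce^(-13x).


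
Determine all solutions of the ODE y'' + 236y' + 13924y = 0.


Characteristic equation: r² + 236r + 13924 = 0, i.e. (r + 118)² = 0.
Repeated root r = -118; include an x factor for the second linearly independent solution.
General solution: y = (C₁ + C₂x)e^(-118x).


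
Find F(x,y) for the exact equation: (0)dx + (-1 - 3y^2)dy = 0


Check exactness: ∂M/∂y = 0 and ∂N/∂x = 0; equal, so the equation is exact.
Integrate M with respect to x (treating y as constant): ∫M dx = 0 + h(y).
Differentiate w.r.t. y and set equal to N: the x-dependent terms already match, leaving h'(y) = -1 - 3y^2. Integrate: h(y) = -y - y^3.
So F(x,y) = -y - y^3.
General solution: -y - y^3 = C.


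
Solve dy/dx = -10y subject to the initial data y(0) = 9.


General solution of y' = -10y is y = Ce^(-10x).
Apply y(0) = 9: C = 9.
Particular solution: y = 9e^(-10x).


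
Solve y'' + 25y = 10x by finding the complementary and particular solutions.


Homogeneous: r² + 25 = 0 ⇒ r = ±5i, y_h = C₁cos(5x) + C₂sin(5x).
Polynomial forcing; try y_p = Ax + B. Then y_p'' + 25 y_p = 25(Ax + B) = 10x, so B = 0 and A = 2/5.
General solution: y = C₁cos(5x) + C₂sin(5x) + (2/5)x.


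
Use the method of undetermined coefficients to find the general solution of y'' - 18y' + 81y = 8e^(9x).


Characteristic polynomial (r - 9)² = 0; repeated root r = 9.
y_h = (C₁ + C₂x)e^(9x). Forcing matches the repeated root (resonance), so try y_p = Ax² e^(9x).
Substitute and solve for A: 2A = 8, so A = 4.
General solution: y = (C₁ + C₂x + 4x²)e^(9x).


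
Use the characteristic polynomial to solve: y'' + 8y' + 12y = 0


Characteristic equation: r² + 8r + 12 = 0.
Factor: (r + 6)(r + 2) = 0 ⇒ r = -6, -2 (distinct real).
General solution: y = C₁e^(-6x) + C₂e^(-2x).


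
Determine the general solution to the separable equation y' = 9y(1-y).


Separate: dy/[y(1-y)] = 9 dx.
Partial fractions: 1/[y(1-y)] = 1/y + 1/(1-y).
Integrate: ln|y/(1-y)| = 9x + C₀.
Solve for y: y = 1/(1 + Ce^(-9x)).


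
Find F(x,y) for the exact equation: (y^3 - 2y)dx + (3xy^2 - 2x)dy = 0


Check exactness: ∂M/∂y = 3y^2 - 2 and ∂N/∂x = 3y^2 - 2; equal, so the equation is exact.
Integrate M with respect to x (treating y as constant): ∫M dx = xy^3 - 2xy + h(y).
Differentiate w.r.t. y and set equal to N: all terms match, so h'(y) = 0 and h is a constant absorbed into C.
General solution: xy^3 - 2xy = C.


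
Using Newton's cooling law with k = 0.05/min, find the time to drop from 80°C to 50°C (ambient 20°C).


From T(t) = T_a + (T₀ - T_a)e^(-kt), set T(t) = 50:
(50 - 20) / (80 - 20) = e^(-0.05t), so t = -ln(0.500)/0.05 ≈ 13.9 minutes.


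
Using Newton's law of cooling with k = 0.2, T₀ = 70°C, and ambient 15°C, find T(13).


Newton's law: dT/dt = -k(T - T_a) has solution T(t) = T_a + (T₀ - T_a)e^(-kt).
Plug in T_a = 15, T₀ = 70, k = 0.2, t = 13: T(13) = 15 + (55)e^(-2.60) ≈ 19.1°C.


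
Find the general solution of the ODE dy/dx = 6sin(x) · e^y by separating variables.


Separate: e^(-y) dy = 6sin(x) dx.
Integrate: -e^(-y) = -6cos(x) + C₀.
Rearrange: e^(-y) = 6cos(x) + C.


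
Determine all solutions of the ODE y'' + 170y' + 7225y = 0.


Characteristic equation: r² + 170r + 7225 = 0, i.e. (r + 85)² = 0.
Repeated root r = -85; include an x factor for the second linearly independent solution.
General solution: y = (C₁ + C₂x)e^(-85x).


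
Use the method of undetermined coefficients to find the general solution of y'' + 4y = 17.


Homogeneous part: r² + 4 = 0 ⇒ r = ±2i, so y_h = C₁cos(2x) + C₂sin(2x).
Try constant y_p = A; plug in: 4A = 17 ⇒ A = 17/4.
General solution: y = C₁cos(2x) + C₂sin(2x) + 17/4.


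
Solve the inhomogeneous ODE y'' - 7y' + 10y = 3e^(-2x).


Characteristic roots of r² - 7r + 10 = 0 are 2, 5.
y_h = C₁e^(2x) + C₂e^(5x).
Forcing exponent -2 is not a characteristic root; try y_p = Ae^(-2x).
Substitute: A·(4 + (-7)·-2 + (10)) = A·28 = 3, so A = 3/28.
General solution: y = C₁e^(2x) + C₂e^(5x) + (3/28)e^(-2x).


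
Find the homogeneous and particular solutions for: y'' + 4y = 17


Homogeneous part: r² + 4 = 0 ⇒ r = ±2i, so y_h = C₁cos(2x) + C₂sin(2x).
Try constant y_p = A; plug in: 4A = 17 ⇒ A = 17/4.
General solution: y = C₁cos(2x) + C₂sin(2x) + 17/4.


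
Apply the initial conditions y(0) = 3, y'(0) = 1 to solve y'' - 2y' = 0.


Characteristic roots of r² - 2r = 0 are 0, 2.
General solution y = c₁ + c₂ e^(2x).
Apply y(0) = 3: c₁ + c₂ = 3. Apply y'(0) = 1: 0 c₁ + 2 c₂ = 1.
Solve: c₁ = 5/2, c₂ = 1/2.
Particular solution: y = 5/2 + (1/2)e^(2x).


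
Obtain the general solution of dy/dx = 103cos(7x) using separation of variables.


g(y) = 1, so integrate directly: y = ∫ 103cos(7x) dx = (103/7)sin(7x) + C.


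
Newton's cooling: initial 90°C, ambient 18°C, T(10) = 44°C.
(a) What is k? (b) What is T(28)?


Newton's law: T(t) = T_a + (T₀ - T_a)e^(-kt).
(a) Use T(10) = 44: (44 - 18)/(90 - 18) = e^(-k·10), so k = -ln(0.361)/10 ≈ 0.1019.
(b) Apply k to t = 28: T(28) = 18 + (72)e^(-2.852) ≈ 22.2°C.


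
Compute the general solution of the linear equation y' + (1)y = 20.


P(x) = 1, Q(x) = 20; integrating factor μ = e^(x).
(μ y)' = 20e^(x) ⇒ μ y = 20e^(x) + C.
Divide by μ: y = 20 + Ce^(-x).


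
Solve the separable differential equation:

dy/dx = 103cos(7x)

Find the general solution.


g(y) = 1, so integrate directly: y = ∫ 103cos(7x) dx = (103/7)sin(7x) + C.


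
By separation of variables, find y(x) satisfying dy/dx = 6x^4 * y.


Separate variables: dy/y = 6x^4 dx.
Integrate: ln|y| = (6/5)x^5 + C₀.
Exponentiate: y = Ce^((6/5)x^5).


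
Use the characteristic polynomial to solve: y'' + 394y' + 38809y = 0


Characteristic equation: r² + 394r + 38809 = 0, i.e. (r + 197)² = 0.
Repeated root r = -197; include an x factor for the second linearly independent solution.
General solution: y = (C₁ + C₂x)e^(-197x).


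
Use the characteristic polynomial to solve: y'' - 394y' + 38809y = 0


Characteristic equation: r² - 394r + 38809 = 0, i.e. (r - 197)² = 0.
Repeated root r = 197; include an x factor for the second linearly independent solution.
General solution: y = (C₁ + C₂x)e^(197x).


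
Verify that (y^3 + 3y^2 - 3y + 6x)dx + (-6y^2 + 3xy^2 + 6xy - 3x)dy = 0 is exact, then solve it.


Check exactness: ∂M/∂y = 3y^2 + 6y - 3 and ∂N/∂x = 3y^2 + 6y - 3; equal, so the equation is exact.
Integrate M with respect to x (treating y as constant): ∫M dx = xy^3 + 3xy^2 - 3xy + 3x^2 + h(y).
Differentiate w.r.t. y and set equal to N: the x-dependent terms already match, leaving h'(y) = -6y^2. Integrate: h(y) = -2y^3.
So F(x,y) = -2y^3 + xy^3 + 3xy^2 - 3xy + 3x^2.
General solution: -2y^3 + xy^3 + 3xy^2 - 3xy + 3x^2 = C.


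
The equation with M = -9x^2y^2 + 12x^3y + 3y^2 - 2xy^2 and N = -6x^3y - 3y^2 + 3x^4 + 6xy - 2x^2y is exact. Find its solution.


Check exactness: ∂M/∂y = -18x^2y + 12x^3 + 6y - 4xy and ∂N/∂x = -18x^2y + 12x^3 + 6y - 4xy; equal, so the equation is exact.
Integrate M with respect to x (treating y as constant): ∫M dx = -3x^3y^2 + 3x^4y + 3xy^2 - x^2y^2 + h(y).
Differentiate w.r.t. y and set equal to N: the x-dependent terms already match, leaving h'(y) = -3y^2. Integrate: h(y) = -y^3.
So F(x,y) = -3x^3y^2 - y^3 + 3x^4y + 3xy^2 - x^2y^2.
General solution: -3x^3y^2 - y^3 + 3x^4y + 3xy^2 - x^2y^2 = C.


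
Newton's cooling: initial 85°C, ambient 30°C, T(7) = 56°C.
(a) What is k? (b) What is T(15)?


Newton's law: T(t) = T_a + (T₀ - T_a)e^(-kt).
(a) Use T(7) = 56: (56 - 30)/(85 - 30) = e^(-k·7), so k = -ln(0.473)/7 ≈ 0.1070.
(b) Apply k to t = 15: T(15) = 30 + (55)e^(-1.606) ≈ 41.0°C.


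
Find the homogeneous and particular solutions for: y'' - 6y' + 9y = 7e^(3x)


Characteristic polynomial (r - 3)² = 0; repeated root r = 3.
y_h = (C₁ + C₂x)e^(3x). Forcing matches the repeated root (resonance), so try y_p = Ax² e^(3x).
Substitute and solve for A: 2A = 7, so A = 7/2.
General solution: y = (C₁ + C₂x + (7/2)x²)e^(3x).


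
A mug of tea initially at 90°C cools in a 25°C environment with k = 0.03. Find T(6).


Newton's law: dT/dt = -k(T - T_a) has solution T(t) = T_a + (T₀ - T_a)e^(-kt).
Plug in T_a = 25, T₀ = 90, k = 0.03, t = 6: T(6) = 25 + (65)e^(-0.18) ≈ 79.3°C.


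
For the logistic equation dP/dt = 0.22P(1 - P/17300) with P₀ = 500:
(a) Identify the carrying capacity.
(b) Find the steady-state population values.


Logistic ODE dP/dt = 0.22P(1 - P/17300) has equilibria where dP/dt = 0, i.e. P = 0 or P = 17300.
The coefficient (1 - P/K) = 0 when P = K, identifying K = 17300 as the carrying capacity.
(a) K = 17300; (b) equilibria P = 0 and P = 17300.


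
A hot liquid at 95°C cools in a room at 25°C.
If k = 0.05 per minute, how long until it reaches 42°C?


From T(t) = T_a + (T₀ - T_a)e^(-kt), set T(t) = 42:
(42 - 25) / (95 - 25) = e^(-0.05t), so t = -ln(0.243)/0.05 ≈ 28.3 minutes.


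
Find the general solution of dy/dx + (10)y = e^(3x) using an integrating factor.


P(x) = 10 ⇒ μ = e^(10x).
(μ y)' = e^(13x) ⇒ μ y = e^(13x)/13 + C.
Divide by μ: y = (1/13)e^(3x) + Ce^(-10x).
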